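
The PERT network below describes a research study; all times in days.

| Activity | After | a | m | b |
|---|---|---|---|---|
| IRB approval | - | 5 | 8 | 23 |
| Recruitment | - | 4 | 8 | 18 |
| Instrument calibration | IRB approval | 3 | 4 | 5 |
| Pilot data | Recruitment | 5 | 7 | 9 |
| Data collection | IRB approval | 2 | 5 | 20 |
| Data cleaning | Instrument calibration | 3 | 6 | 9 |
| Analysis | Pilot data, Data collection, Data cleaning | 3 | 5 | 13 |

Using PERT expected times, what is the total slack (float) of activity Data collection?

3 days

te_IRB approval = (5 + 4·8 + 23)/6 = 60/6 = 10
te_Recruitment = (4 + 4·8 + 18)/6 = 54/6 = 9
te_Instrument calibration = (3 + 4·4 + 5)/6 = 24/6 = 4
te_Pilot data = (5 + 4·7 + 9)/6 = 42/6 = 7
te_Data collection = (2 + 4·5 + 20)/6 = 42/6 = 7
te_Data cleaning = (3 + 4·6 + 9)/6 = 36/6 = 6
te_Analysis = (3 + 4·5 + 13)/6 = 36/6 = 6

Forward pass:
ES_IRB approval = 0; EF_IRB approval = 10
ES_Recruitment = 0; EF_Recruitment = 9
ES_Instrument calibration = 10; EF_Instrument calibration = 10+4 = 14
ES_Pilot data = 9; EF_Pilot data = 9+7 = 16
ES_Data collection = 10; EF_Data collection = 10+7 = 17
ES_Data cleaning = 14; EF_Data cleaning = 14+6 = 20
ES_Analysis = max(EF_Pilot data=16, EF_Data collection=17, EF_Data cleaning=20) = 20; EF_Analysis = 20+6 = 26
Expected project duration μ = 26 days. Critical path: IRB approval → Instrument calibration → Data cleaning → Analysis.

Backward pass:
LF_Analysis = 26; LS_Analysis = 26−6 = 20
LF_Data cleaning = LS_Analysis = 20; LS_Data cleaning = 20−6 = 14
LF_Data collection = LS_Analysis = 20; LS_Data collection = 20−7 = 13
LF_Pilot data = LS_Analysis = 20; LS_Pilot data = 20−7 = 13
LF_Instrument calibration = LS_Data cleaning = 14; LS_Instrument calibration = 14−4 = 10
LF_Recruitment = LS_Pilot data = 13; LS_Recruitment = 13−9 = 4
LF_IRB approval = min(LS_Instrument calibration=10, LS_Data collection=13) = 10; LS_IRB approval = 10−10 = 0
Slack_Data collection = LS_Data collection − ES_Data collection = 13 − 10 = 3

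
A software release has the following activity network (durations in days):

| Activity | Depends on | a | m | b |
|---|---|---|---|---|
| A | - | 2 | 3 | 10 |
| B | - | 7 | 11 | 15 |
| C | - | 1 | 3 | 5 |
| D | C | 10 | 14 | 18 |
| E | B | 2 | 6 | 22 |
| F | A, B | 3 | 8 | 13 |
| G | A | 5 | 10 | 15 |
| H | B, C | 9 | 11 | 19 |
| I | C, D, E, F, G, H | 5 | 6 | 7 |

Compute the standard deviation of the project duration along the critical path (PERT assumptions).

2.16 days

te_A = (2 + 4·3 + 10)/6 = 24/6 = 4; σ²_A = ((10−2)/6)² = 1.778
te_B = (7 + 4·11 + 15)/6 = 66/6 = 11; σ²_B = ((15−7)/6)² = 1.778
te_C = (1 + 4·3 + 5)/6 = 18/6 = 3; σ²_C = ((5−1)/6)² = 0.444
te_D = (10 + 4·14 + 18)/6 = 84/6 = 14; σ²_D = ((18−10)/6)² = 1.778
te_E = (2 + 4·6 + 22)/6 = 48/6 = 8; σ²_E = ((22−2)/6)² = 11.111
te_F = (3 + 4·8 + 13)/6 = 48/6 = 8; σ²_F = ((13−3)/6)² = 2.778
te_G = (5 + 4·10 + 15)/6 = 60/6 = 10; σ²_G = ((15−5)/6)² = 2.778
te_H = (9 + 4·11 + 19)/6 = 72/6 = 12; σ²_H = ((19−9)/6)² = 2.778
te_I = (5 + 4·6 + 7)/6 = 36/6 = 6; σ²_I = ((7−5)/6)² = 0.111

Forward pass:
ES_A = 0; EF_A = 4
ES_B = 0; EF_B = 11
ES_C = 0; EF_C = 3
ES_D = 3; EF_D = 3+14 = 17
ES_E = 11; EF_E = 11+8 = 19
ES_F = max(EF_A=4, EF_B=11) = 11; EF_F = 11+8 = 19
ES_G = 4; EF_G = 4+10 = 14
ES_H = max(EF_B=11, EF_C=3) = 11; EF_H = 11+12 = 23
ES_I = max(EF_C=3, EF_D=17, EF_E=19, EF_F=19, EF_G=14, EF_H=23) = 23; EF_I = 23+6 = 29
Expected project duration μ = 29 days. Critical path: B → H → I.

Variance along critical path = 1.778 + 2.778 + 0.111 = 4.667
σ = √4.667 = 2.160 days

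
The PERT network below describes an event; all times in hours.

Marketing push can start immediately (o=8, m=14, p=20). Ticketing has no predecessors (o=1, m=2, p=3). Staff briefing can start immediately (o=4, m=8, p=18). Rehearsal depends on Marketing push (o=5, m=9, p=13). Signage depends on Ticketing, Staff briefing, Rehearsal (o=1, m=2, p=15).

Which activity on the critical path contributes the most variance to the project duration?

te_Marketing push = (8 + 4·14 + 20)/6 = 84/6 = 14; σ²_Marketing push = ((20−8)/6)² = 4.000
te_Ticketing = (1 + 4·2 + 3)/6 = 12/6 = 2; σ²_Ticketing = ((3−1)/6)² = 0.111
te_Staff briefing = (4 + 4·8 + 18)/6 = 54/6 = 9; σ²_Staff briefing = ((18−4)/6)² = 5.444
te_Rehearsal = (5 + 4·9 + 13)/6 = 54/6 = 9; σ²_Rehearsal = ((13−5)/6)² = 1.778
te_Signage = (1 + 4·2 + 15)/6 = 24/6 = 4; σ²_Signage = ((15−1)/6)² = 5.444

Forward pass:
ES_Marketing push = 0; EF_Marketing push = 14
ES_Ticketing = 0; EF_Ticketing = 2
ES_Staff briefing = 0; EF_Staff briefing = 9
ES_Rehearsal = 14; EF_Rehearsal = 14+9 = 23
ES_Signage = max(EF_Ticketing=2, EF_Staff briefing=9, EF_Rehearsal=23) = 23; EF_Signage = 23+4 = 27
Expected project duration μ = 27 hours. Critical path: Marketing push → Rehearsal → Signage.

Variances on critical path: σ²_Marketing push=4.000, σ²_Rehearsal=1.778, σ²_Signage=5.444.
Largest is σ²_Signage = 5.444.

Signage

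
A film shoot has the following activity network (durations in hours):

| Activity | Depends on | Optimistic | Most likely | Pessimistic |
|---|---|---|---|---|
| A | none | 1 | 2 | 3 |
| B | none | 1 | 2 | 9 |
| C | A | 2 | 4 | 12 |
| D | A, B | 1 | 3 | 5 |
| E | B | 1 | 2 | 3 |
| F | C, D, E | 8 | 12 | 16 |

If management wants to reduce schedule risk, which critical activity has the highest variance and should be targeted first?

te_A = (1 + 4·2 + 3)/6 = 12/6 = 2; σ²_A = ((3−1)/6)² = 0.111
te_B = (1 + 4·2 + 9)/6 = 18/6 = 3; σ²_B = ((9−1)/6)² = 1.778
te_C = (2 + 4·4 + 12)/6 = 30/6 = 5; σ²_C = ((12−2)/6)² = 2.778
te_D = (1 + 4·3 + 5)/6 = 18/6 = 3; σ²_D = ((5−1)/6)² = 0.444
te_E = (1 + 4·2 + 3)/6 = 12/6 = 2; σ²_E = ((3−1)/6)² = 0.111
te_F = (8 + 4·12 + 16)/6 = 72/6 = 12; σ²_F = ((16−8)/6)² = 1.778

Forward pass:
ES_A = 0; EF_A = 2
ES_B = 0; EF_B = 3
ES_C = 2; EF_C = 2+5 = 7
ES_D = max(EF_A=2, EF_B=3) = 3; EF_D = 3+3 = 6
ES_E = 3; EF_E = 3+2 = 5
ES_F = max(EF_C=7, EF_D=6, EF_E=5) = 7; EF_F = 7+12 = 19
Expected project duration μ = 19 hours. Critical path: A → C → F.

Variances on critical path: σ²_A=0.111, σ²_C=2.778, σ²_F=1.778.
Largest is σ²_C = 2.778.

C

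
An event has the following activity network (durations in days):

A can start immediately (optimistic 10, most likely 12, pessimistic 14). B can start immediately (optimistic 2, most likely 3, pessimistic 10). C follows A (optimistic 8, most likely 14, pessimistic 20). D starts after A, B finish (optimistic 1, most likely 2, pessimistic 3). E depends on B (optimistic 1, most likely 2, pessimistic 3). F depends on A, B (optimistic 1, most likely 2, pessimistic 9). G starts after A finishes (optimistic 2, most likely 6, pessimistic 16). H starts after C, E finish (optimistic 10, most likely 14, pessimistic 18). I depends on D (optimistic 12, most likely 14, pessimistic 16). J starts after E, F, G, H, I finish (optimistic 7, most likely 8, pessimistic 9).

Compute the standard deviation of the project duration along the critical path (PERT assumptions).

te_A = (10 + 4·12 + 14)/6 = 72/6 = 12; σ²_A = ((14−10)/6)² = 0.444
te_B = (2 + 4·3 + 10)/6 = 24/6 = 4; σ²_B = ((10−2)/6)² = 1.778
te_C = (8 + 4·14 + 20)/6 = 84/6 = 14; σ²_C = ((20−8)/6)² = 4.000
te_D = (1 + 4·2 + 3)/6 = 12/6 = 2; σ²_D = ((3−1)/6)² = 0.111
te_E = (1 + 4·2 + 3)/6 = 12/6 = 2; σ²_E = ((3−1)/6)² = 0.111
te_F = (1 + 4·2 + 9)/6 = 18/6 = 3; σ²_F = ((9−1)/6)² = 1.778
te_G = (2 + 4·6 + 16)/6 = 42/6 = 7; σ²_G = ((16−2)/6)² = 5.444
te_H = (10 + 4·14 + 18)/6 = 84/6 = 14; σ²_H = ((18−10)/6)² = 1.778
te_I = (12 + 4·14 + 16)/6 = 84/6 = 14; σ²_I = ((16−12)/6)² = 0.444
te_J = (7 + 4·8 + 9)/6 = 48/6 = 8; σ²_J = ((9−7)/6)² = 0.111

Forward pass:
ES_A = 0; EF_A = 12
ES_B = 0; EF_B = 4
ES_C = 12; EF_C = 12+14 = 26
ES_D = max(EF_A=12, EF_B=4) = 12; EF_D = 12+2 = 14
ES_E = 4; EF_E = 4+2 = 6
ES_F = max(EF_A=12, EF_B=4) = 12; EF_F = 12+3 = 15
ES_G = 12; EF_G = 12+7 = 19
ES_H = max(EF_C=26, EF_E=6) = 26; EF_H = 26+14 = 40
ES_I = 14; EF_I = 14+14 = 28
ES_J = max(EF_E=6, EF_F=15, EF_G=19, EF_H=40, EF_I=28) = 40; EF_J = 40+8 = 48
Expected project duration μ = 48 days. Critical path: A → C → H → J.

Variance along critical path = 0.444 + 4.000 + 1.778 + 0.111 = 6.333
σ = √6.333 = 2.517 days

2.52 days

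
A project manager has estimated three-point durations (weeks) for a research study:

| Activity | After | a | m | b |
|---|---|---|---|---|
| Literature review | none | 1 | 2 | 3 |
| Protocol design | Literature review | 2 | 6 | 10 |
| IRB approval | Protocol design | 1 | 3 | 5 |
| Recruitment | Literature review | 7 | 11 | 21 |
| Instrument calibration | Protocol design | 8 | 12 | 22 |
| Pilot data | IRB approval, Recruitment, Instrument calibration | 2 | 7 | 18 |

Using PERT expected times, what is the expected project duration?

29 weeks

te_Literature review = (1 + 4·2 + 3)/6 = 12/6 = 2
te_Protocol design = (2 + 4·6 + 10)/6 = 36/6 = 6
te_IRB approval = (1 + 4·3 + 5)/6 = 18/6 = 3
te_Recruitment = (7 + 4·11 + 21)/6 = 72/6 = 12
te_Instrument calibration = (8 + 4·12 + 22)/6 = 78/6 = 13
te_Pilot data = (2 + 4·7 + 18)/6 = 48/6 = 8

Forward pass:
ES_Literature review = 0; EF_Literature review = 2
ES_Protocol design = 2; EF_Protocol design = 2+6 = 8
ES_IRB approval = 8; EF_IRB approval = 8+3 = 11
ES_Recruitment = 2; EF_Recruitment = 2+12 = 14
ES_Instrument calibration = 8; EF_Instrument calibration = 8+13 = 21
ES_Pilot data = max(EF_IRB approval=11, EF_Recruitment=14, EF_Instrument calibration=21) = 21; EF_Pilot data = 21+8 = 29
Expected project duration μ = 29 weeks. Critical path: Literature review → Protocol design → Instrument calibration → Pilot data.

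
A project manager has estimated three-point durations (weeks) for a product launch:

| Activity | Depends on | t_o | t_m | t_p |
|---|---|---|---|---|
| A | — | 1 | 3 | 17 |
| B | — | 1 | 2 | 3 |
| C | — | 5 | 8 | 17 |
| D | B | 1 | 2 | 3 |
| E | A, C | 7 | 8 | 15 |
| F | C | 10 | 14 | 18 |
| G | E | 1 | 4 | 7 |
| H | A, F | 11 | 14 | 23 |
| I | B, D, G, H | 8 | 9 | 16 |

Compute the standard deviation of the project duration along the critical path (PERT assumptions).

3.40 weeks

te_A = (1 + 4·3 + 17)/6 = 30/6 = 5; σ²_A = ((17−1)/6)² = 7.111
te_B = (1 + 4·2 + 3)/6 = 12/6 = 2; σ²_B = ((3−1)/6)² = 0.111
te_C = (5 + 4·8 + 17)/6 = 54/6 = 9; σ²_C = ((17−5)/6)² = 4.000
te_D = (1 + 4·2 + 3)/6 = 12/6 = 2; σ²_D = ((3−1)/6)² = 0.111
te_E = (7 + 4·8 + 15)/6 = 54/6 = 9; σ²_E = ((15−7)/6)² = 1.778
te_F = (10 + 4·14 + 18)/6 = 84/6 = 14; σ²_F = ((18−10)/6)² = 1.778
te_G = (1 + 4·4 + 7)/6 = 24/6 = 4; σ²_G = ((7−1)/6)² = 1.000
te_H = (11 + 4·14 + 23)/6 = 90/6 = 15; σ²_H = ((23−11)/6)² = 4.000
te_I = (8 + 4·9 + 16)/6 = 60/6 = 10; σ²_I = ((16−8)/6)² = 1.778

Forward pass:
ES_A = 0; EF_A = 5
ES_B = 0; EF_B = 2
ES_C = 0; EF_C = 9
ES_D = 2; EF_D = 2+2 = 4
ES_E = max(EF_A=5, EF_C=9) = 9; EF_E = 9+9 = 18
ES_F = 9; EF_F = 9+14 = 23
ES_G = 18; EF_G = 18+4 = 22
ES_H = max(EF_A=5, EF_F=23) = 23; EF_H = 23+15 = 38
ES_I = max(EF_B=2, EF_D=4, EF_G=22, EF_H=38) = 38; EF_I = 38+10 = 48
Expected project duration μ = 48 weeks. Critical path: C → F → H → I.

Variance along critical path = 4.000 + 1.778 + 4.000 + 1.778 = 11.556
σ = √11.556 = 3.399 weeks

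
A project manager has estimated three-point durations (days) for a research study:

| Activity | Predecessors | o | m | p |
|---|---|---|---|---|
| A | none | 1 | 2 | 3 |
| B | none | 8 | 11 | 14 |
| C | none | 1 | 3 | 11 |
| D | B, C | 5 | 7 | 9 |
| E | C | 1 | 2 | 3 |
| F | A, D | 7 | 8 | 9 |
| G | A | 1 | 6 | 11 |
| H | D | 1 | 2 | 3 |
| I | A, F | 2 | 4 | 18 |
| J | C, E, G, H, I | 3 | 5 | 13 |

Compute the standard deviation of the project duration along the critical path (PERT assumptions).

te_A = (1 + 4·2 + 3)/6 = 12/6 = 2; σ²_A = ((3−1)/6)² = 0.111
te_B = (8 + 4·11 + 14)/6 = 66/6 = 11; σ²_B = ((14−8)/6)² = 1.000
te_C = (1 + 4·3 + 11)/6 = 24/6 = 4; σ²_C = ((11−1)/6)² = 2.778
te_D = (5 + 4·7 + 9)/6 = 42/6 = 7; σ²_D = ((9−5)/6)² = 0.444
te_E = (1 + 4·2 + 3)/6 = 12/6 = 2; σ²_E = ((3−1)/6)² = 0.111
te_F = (7 + 4·8 + 9)/6 = 48/6 = 8; σ²_F = ((9−7)/6)² = 0.111
te_G = (1 + 4·6 + 11)/6 = 36/6 = 6; σ²_G = ((11−1)/6)² = 2.778
te_H = (1 + 4·2 + 3)/6 = 12/6 = 2; σ²_H = ((3−1)/6)² = 0.111
te_I = (2 + 4·4 + 18)/6 = 36/6 = 6; σ²_I = ((18−2)/6)² = 7.111
te_J = (3 + 4·5 + 13)/6 = 36/6 = 6; σ²_J = ((13−3)/6)² = 2.778

Forward pass:
ES_A = 0; EF_A = 2
ES_B = 0; EF_B = 11
ES_C = 0; EF_C = 4
ES_D = max(EF_B=11, EF_C=4) = 11; EF_D = 11+7 = 18
ES_E = 4; EF_E = 4+2 = 6
ES_F = max(EF_A=2, EF_D=18) = 18; EF_F = 18+8 = 26
ES_G = 2; EF_G = 2+6 = 8
ES_H = 18; EF_H = 18+2 = 20
ES_I = max(EF_A=2, EF_F=26) = 26; EF_I = 26+6 = 32
ES_J = max(EF_C=4, EF_E=6, EF_G=8, EF_H=20, EF_I=32) = 32; EF_J = 32+6 = 38
Expected project duration μ = 38 days. Critical path: B → D → F → I → J.

Variance along critical path = 1.000 + 0.444 + 0.111 + 7.111 + 2.778 = 11.444
σ = √11.444 = 3.383 days

3.38 days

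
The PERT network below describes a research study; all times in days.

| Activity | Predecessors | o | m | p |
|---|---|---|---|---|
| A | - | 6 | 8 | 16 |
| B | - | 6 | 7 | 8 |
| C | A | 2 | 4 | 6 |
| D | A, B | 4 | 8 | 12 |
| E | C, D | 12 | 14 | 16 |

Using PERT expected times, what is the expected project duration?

te_A = (6 + 4·8 + 16)/6 = 54/6 = 9
te_B = (6 + 4·7 + 8)/6 = 42/6 = 7
te_C = (2 + 4·4 + 6)/6 = 24/6 = 4
te_D = (4 + 4·8 + 12)/6 = 48/6 = 8
te_E = (12 + 4·14 + 16)/6 = 84/6 = 14

Forward pass:
ES_A = 0; EF_A = 9
ES_B = 0; EF_B = 7
ES_C = 9; EF_C = 9+4 = 13
ES_D = max(EF_A=9, EF_B=7) = 9; EF_D = 9+8 = 17
ES_E = max(EF_C=13, EF_D=17) = 17; EF_E = 17+14 = 31
Expected project duration μ = 31 days. Critical path: A → D → E.

31 days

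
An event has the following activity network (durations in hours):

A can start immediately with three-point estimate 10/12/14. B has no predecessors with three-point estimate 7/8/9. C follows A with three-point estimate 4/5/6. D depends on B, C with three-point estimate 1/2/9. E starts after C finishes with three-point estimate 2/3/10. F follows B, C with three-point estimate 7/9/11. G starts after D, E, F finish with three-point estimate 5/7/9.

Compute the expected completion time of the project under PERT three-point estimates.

33 hours

te_A = (10 + 4·12 + 14)/6 = 72/6 = 12
te_B = (7 + 4·8 + 9)/6 = 48/6 = 8
te_C = (4 + 4·5 + 6)/6 = 30/6 = 5
te_D = (1 + 4·2 + 9)/6 = 18/6 = 3
te_E = (2 + 4·3 + 10)/6 = 24/6 = 4
te_F = (7 + 4·9 + 11)/6 = 54/6 = 9
te_G = (5 + 4·7 + 9)/6 = 42/6 = 7

Forward pass:
ES_A = 0; EF_A = 12
ES_B = 0; EF_B = 8
ES_C = 12; EF_C = 12+5 = 17
ES_D = max(EF_B=8, EF_C=17) = 17; EF_D = 17+3 = 20
ES_E = 17; EF_E = 17+4 = 21
ES_F = max(EF_B=8, EF_C=17) = 17; EF_F = 17+9 = 26
ES_G = max(EF_D=20, EF_E=21, EF_F=26) = 26; EF_G = 26+7 = 33
Expected project duration μ = 33 hours. Critical path: A → C → F → G.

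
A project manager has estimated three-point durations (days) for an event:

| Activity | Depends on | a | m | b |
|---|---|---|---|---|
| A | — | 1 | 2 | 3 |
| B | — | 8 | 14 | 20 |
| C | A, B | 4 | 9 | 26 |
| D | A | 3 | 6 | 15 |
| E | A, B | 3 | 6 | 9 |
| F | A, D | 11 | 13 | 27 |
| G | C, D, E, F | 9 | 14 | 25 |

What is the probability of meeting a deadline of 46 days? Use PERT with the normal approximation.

0.887

te_A = (1 + 4·2 + 3)/6 = 12/6 = 2; σ²_A = ((3−1)/6)² = 0.111
te_B = (8 + 4·14 + 20)/6 = 84/6 = 14; σ²_B = ((20−8)/6)² = 4.000
te_C = (4 + 4·9 + 26)/6 = 66/6 = 11; σ²_C = ((26−4)/6)² = 13.444
te_D = (3 + 4·6 + 15)/6 = 42/6 = 7; σ²_D = ((15−3)/6)² = 4.000
te_E = (3 + 4·6 + 9)/6 = 36/6 = 6; σ²_E = ((9−3)/6)² = 1.000
te_F = (11 + 4·13 + 27)/6 = 90/6 = 15; σ²_F = ((27−11)/6)² = 7.111
te_G = (9 + 4·14 + 25)/6 = 90/6 = 15; σ²_G = ((25−9)/6)² = 7.111

Forward pass:
ES_A = 0; EF_A = 2
ES_B = 0; EF_B = 14
ES_C = max(EF_A=2, EF_B=14) = 14; EF_C = 14+11 = 25
ES_D = 2; EF_D = 2+7 = 9
ES_E = max(EF_A=2, EF_B=14) = 14; EF_E = 14+6 = 20
ES_F = max(EF_A=2, EF_D=9) = 9; EF_F = 9+15 = 24
ES_G = max(EF_C=25, EF_D=9, EF_E=20, EF_F=24) = 25; EF_G = 25+15 = 40
Expected project duration μ = 40 days. Critical path: B → C → G.

Variance along critical path = 4.000 + 13.444 + 7.111 = 24.556; σ = √24.556 = 4.955 days.
Z = (46 − 40) / 4.955 = 1.211
P(T ≤ 46) = Φ(1.211) ≈ 0.887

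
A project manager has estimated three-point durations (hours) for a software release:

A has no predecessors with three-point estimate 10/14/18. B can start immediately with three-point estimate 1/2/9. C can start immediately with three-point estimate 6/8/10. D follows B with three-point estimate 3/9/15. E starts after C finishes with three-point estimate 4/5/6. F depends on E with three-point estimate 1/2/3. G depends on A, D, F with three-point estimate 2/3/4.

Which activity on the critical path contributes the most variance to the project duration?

C

te_A = (10 + 4·14 + 18)/6 = 84/6 = 14; σ²_A = ((18−10)/6)² = 1.778
te_B = (1 + 4·2 + 9)/6 = 18/6 = 3; σ²_B = ((9−1)/6)² = 1.778
te_C = (6 + 4·8 + 10)/6 = 48/6 = 8; σ²_C = ((10−6)/6)² = 0.444
te_D = (3 + 4·9 + 15)/6 = 54/6 = 9; σ²_D = ((15−3)/6)² = 4.000
te_E = (4 + 4·5 + 6)/6 = 30/6 = 5; σ²_E = ((6−4)/6)² = 0.111
te_F = (1 + 4·2 + 3)/6 = 12/6 = 2; σ²_F = ((3−1)/6)² = 0.111
te_G = (2 + 4·3 + 4)/6 = 18/6 = 3; σ²_G = ((4−2)/6)² = 0.111

Forward pass:
ES_A = 0; EF_A = 14
ES_B = 0; EF_B = 3
ES_C = 0; EF_C = 8
ES_D = 3; EF_D = 3+9 = 12
ES_E = 8; EF_E = 8+5 = 13
ES_F = 13; EF_F = 13+2 = 15
ES_G = max(EF_A=14, EF_D=12, EF_F=15) = 15; EF_G = 15+3 = 18
Expected project duration μ = 18 hours. Critical path: C → E → F → G.

Variances on critical path: σ²_C=0.444, σ²_E=0.111, σ²_F=0.111, σ²_G=0.111.
Largest is σ²_C = 0.444.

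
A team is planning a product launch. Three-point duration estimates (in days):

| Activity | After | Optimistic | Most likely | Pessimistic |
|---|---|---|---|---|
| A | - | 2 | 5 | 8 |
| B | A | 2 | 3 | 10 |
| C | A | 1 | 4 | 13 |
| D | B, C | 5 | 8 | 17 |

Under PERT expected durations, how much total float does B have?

te_A = (2 + 4·5 + 8)/6 = 30/6 = 5
te_B = (2 + 4·3 + 10)/6 = 24/6 = 4
te_C = (1 + 4·4 + 13)/6 = 30/6 = 5
te_D = (5 + 4·8 + 17)/6 = 54/6 = 9

Forward pass:
ES_A = 0; EF_A = 5
ES_B = 5; EF_B = 5+4 = 9
ES_C = 5; EF_C = 5+5 = 10
ES_D = max(EF_B=9, EF_C=10) = 10; EF_D = 10+9 = 19
Expected project duration μ = 19 days. Critical path: A → C → D.

Backward pass:
LF_D = 19; LS_D = 19−9 = 10
LF_C = LS_D = 10; LS_C = 10−5 = 5
LF_B = LS_D = 10; LS_B = 10−4 = 6
LF_A = min(LS_B=6, LS_C=5) = 5; LS_A = 5−5 = 0
Slack_B = LS_B − ES_B = 6 − 5 = 1

1 days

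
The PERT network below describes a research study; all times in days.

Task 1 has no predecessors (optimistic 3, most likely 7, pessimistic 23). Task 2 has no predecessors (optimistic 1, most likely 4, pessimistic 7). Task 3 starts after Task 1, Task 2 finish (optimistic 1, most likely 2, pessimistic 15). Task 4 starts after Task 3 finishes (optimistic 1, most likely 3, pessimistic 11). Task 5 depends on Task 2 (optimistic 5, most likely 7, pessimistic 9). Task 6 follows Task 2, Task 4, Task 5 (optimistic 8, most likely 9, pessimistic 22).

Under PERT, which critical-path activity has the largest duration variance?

te_Task 1 = (3 + 4·7 + 23)/6 = 54/6 = 9; σ²_Task 1 = ((23−3)/6)² = 11.111
te_Task 2 = (1 + 4·4 + 7)/6 = 24/6 = 4; σ²_Task 2 = ((7−1)/6)² = 1.000
te_Task 3 = (1 + 4·2 + 15)/6 = 24/6 = 4; σ²_Task 3 = ((15−1)/6)² = 5.444
te_Task 4 = (1 + 4·3 + 11)/6 = 24/6 = 4; σ²_Task 4 = ((11−1)/6)² = 2.778
te_Task 5 = (5 + 4·7 + 9)/6 = 42/6 = 7; σ²_Task 5 = ((9−5)/6)² = 0.444
te_Task 6 = (8 + 4·9 + 22)/6 = 66/6 = 11; σ²_Task 6 = ((22−8)/6)² = 5.444

Forward pass:
ES_Task 1 = 0; EF_Task 1 = 9
ES_Task 2 = 0; EF_Task 2 = 4
ES_Task 3 = max(EF_Task 1=9, EF_Task 2=4) = 9; EF_Task 3 = 9+4 = 13
ES_Task 4 = 13; EF_Task 4 = 13+4 = 17
ES_Task 5 = 4; EF_Task 5 = 4+7 = 11
ES_Task 6 = max(EF_Task 2=4, EF_Task 4=17, EF_Task 5=11) = 17; EF_Task 6 = 17+11 = 28
Expected project duration μ = 28 days. Critical path: Task 1 → Task 3 → Task 4 → Task 6.

Variances on critical path: σ²_Task 1=11.111, σ²_Task 3=5.444, σ²_Task 4=2.778, σ²_Task 6=5.444.
Largest is σ²_Task 1 = 11.111.

Task 1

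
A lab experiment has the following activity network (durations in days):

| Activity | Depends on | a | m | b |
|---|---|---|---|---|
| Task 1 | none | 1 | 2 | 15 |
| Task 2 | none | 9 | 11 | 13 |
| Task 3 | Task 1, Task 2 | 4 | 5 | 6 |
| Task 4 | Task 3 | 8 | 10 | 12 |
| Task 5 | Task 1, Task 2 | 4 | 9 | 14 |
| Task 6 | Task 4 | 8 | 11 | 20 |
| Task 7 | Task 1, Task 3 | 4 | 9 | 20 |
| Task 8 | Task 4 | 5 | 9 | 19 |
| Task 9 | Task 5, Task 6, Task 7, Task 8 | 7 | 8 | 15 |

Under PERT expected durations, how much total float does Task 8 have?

2 days

te_Task 1 = (1 + 4·2 + 15)/6 = 24/6 = 4
te_Task 2 = (9 + 4·11 + 13)/6 = 66/6 = 11
te_Task 3 = (4 + 4·5 + 6)/6 = 30/6 = 5
te_Task 4 = (8 + 4·10 + 12)/6 = 60/6 = 10
te_Task 5 = (4 + 4·9 + 14)/6 = 54/6 = 9
te_Task 6 = (8 + 4·11 + 20)/6 = 72/6 = 12
te_Task 7 = (4 + 4·9 + 20)/6 = 60/6 = 10
te_Task 8 = (5 + 4·9 + 19)/6 = 60/6 = 10
te_Task 9 = (7 + 4·8 + 15)/6 = 54/6 = 9

Forward pass:
ES_Task 1 = 0; EF_Task 1 = 4
ES_Task 2 = 0; EF_Task 2 = 11
ES_Task 3 = max(EF_Task 1=4, EF_Task 2=11) = 11; EF_Task 3 = 11+5 = 16
ES_Task 4 = 16; EF_Task 4 = 16+10 = 26
ES_Task 5 = max(EF_Task 1=4, EF_Task 2=11) = 11; EF_Task 5 = 11+9 = 20
ES_Task 6 = 26; EF_Task 6 = 26+12 = 38
ES_Task 7 = max(EF_Task 1=4, EF_Task 3=16) = 16; EF_Task 7 = 16+10 = 26
ES_Task 8 = 26; EF_Task 8 = 26+10 = 36
ES_Task 9 = max(EF_Task 5=20, EF_Task 6=38, EF_Task 7=26, EF_Task 8=36) = 38; EF_Task 9 = 38+9 = 47
Expected project duration μ = 47 days. Critical path: Task 2 → Task 3 → Task 4 → Task 6 → Task 9.

Backward pass:
LF_Task 9 = 47; LS_Task 9 = 47−9 = 38
LF_Task 8 = LS_Task 9 = 38; LS_Task 8 = 38−10 = 28
LF_Task 7 = LS_Task 9 = 38; LS_Task 7 = 38−10 = 28
LF_Task 6 = LS_Task 9 = 38; LS_Task 6 = 38−12 = 26
LF_Task 5 = LS_Task 9 = 38; LS_Task 5 = 38−9 = 29
LF_Task 4 = min(LS_Task 6=26, LS_Task 8=28) = 26; LS_Task 4 = 26−10 = 16
LF_Task 3 = min(LS_Task 4=16, LS_Task 7=28) = 16; LS_Task 3 = 16−5 = 11
LF_Task 2 = min(LS_Task 3=11, LS_Task 5=29) = 11; LS_Task 2 = 11−11 = 0
LF_Task 1 = min(LS_Task 3=11, LS_Task 5=29, LS_Task 7=28) = 11; LS_Task 1 = 11−4 = 7
Slack_Task 8 = LS_Task 8 − ES_Task 8 = 28 − 26 = 2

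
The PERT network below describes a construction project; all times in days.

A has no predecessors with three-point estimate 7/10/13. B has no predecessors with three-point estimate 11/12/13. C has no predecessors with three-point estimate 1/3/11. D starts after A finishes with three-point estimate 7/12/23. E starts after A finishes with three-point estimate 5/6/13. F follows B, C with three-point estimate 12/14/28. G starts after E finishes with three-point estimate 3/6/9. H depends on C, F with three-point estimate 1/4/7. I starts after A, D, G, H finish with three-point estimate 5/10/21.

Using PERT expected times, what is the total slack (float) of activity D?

te_A = (7 + 4·10 + 13)/6 = 60/6 = 10
te_B = (11 + 4·12 + 13)/6 = 72/6 = 12
te_C = (1 + 4·3 + 11)/6 = 24/6 = 4
te_D = (7 + 4·12 + 23)/6 = 78/6 = 13
te_E = (5 + 4·6 + 13)/6 = 42/6 = 7
te_F = (12 + 4·14 + 28)/6 = 96/6 = 16
te_G = (3 + 4·6 + 9)/6 = 36/6 = 6
te_H = (1 + 4·4 + 7)/6 = 24/6 = 4
te_I = (5 + 4·10 + 21)/6 = 66/6 = 11

Forward pass:
ES_A = 0; EF_A = 10
ES_B = 0; EF_B = 12
ES_C = 0; EF_C = 4
ES_D = 10; EF_D = 10+13 = 23
ES_E = 10; EF_E = 10+7 = 17
ES_F = max(EF_B=12, EF_C=4) = 12; EF_F = 12+16 = 28
ES_G = 17; EF_G = 17+6 = 23
ES_H = max(EF_C=4, EF_F=28) = 28; EF_H = 28+4 = 32
ES_I = max(EF_A=10, EF_D=23, EF_G=23, EF_H=32) = 32; EF_I = 32+11 = 43
Expected project duration μ = 43 days. Critical path: B → F → H → I.

Backward pass:
LF_I = 43; LS_I = 43−11 = 32
LF_H = LS_I = 32; LS_H = 32−4 = 28
LF_G = LS_I = 32; LS_G = 32−6 = 26
LF_F = LS_H = 28; LS_F = 28−16 = 12
LF_E = LS_G = 26; LS_E = 26−7 = 19
LF_D = LS_I = 32; LS_D = 32−13 = 19
LF_C = min(LS_F=12, LS_H=28) = 12; LS_C = 12−4 = 8
LF_B = LS_F = 12; LS_B = 12−12 = 0
LF_A = min(LS_D=19, LS_E=19, LS_I=32) = 19; LS_A = 19−10 = 9
Slack_D = LS_D − ES_D = 19 − 10 = 9

9 days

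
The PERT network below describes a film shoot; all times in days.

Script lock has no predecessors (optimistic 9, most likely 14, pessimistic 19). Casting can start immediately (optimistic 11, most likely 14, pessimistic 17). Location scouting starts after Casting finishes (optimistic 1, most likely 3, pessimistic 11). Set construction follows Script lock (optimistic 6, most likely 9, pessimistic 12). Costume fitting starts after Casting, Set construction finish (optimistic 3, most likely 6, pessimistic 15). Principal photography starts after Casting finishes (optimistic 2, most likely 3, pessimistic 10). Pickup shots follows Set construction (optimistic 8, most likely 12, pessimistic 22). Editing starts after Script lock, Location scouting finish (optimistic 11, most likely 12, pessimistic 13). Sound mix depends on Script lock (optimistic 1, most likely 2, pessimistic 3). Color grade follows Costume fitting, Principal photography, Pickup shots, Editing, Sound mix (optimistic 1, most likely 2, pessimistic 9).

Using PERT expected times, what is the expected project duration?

39 days

te_Script lock = (9 + 4·14 + 19)/6 = 84/6 = 14
te_Casting = (11 + 4·14 + 17)/6 = 84/6 = 14
te_Location scouting = (1 + 4·3 + 11)/6 = 24/6 = 4
te_Set construction = (6 + 4·9 + 12)/6 = 54/6 = 9
te_Costume fitting = (3 + 4·6 + 15)/6 = 42/6 = 7
te_Principal photography = (2 + 4·3 + 10)/6 = 24/6 = 4
te_Pickup shots = (8 + 4·12 + 22)/6 = 78/6 = 13
te_Editing = (11 + 4·12 + 13)/6 = 72/6 = 12
te_Sound mix = (1 + 4·2 + 3)/6 = 12/6 = 2
te_Color grade = (1 + 4·2 + 9)/6 = 18/6 = 3

Forward pass:
ES_Script lock = 0; EF_Script lock = 14
ES_Casting = 0; EF_Casting = 14
ES_Location scouting = 14; EF_Location scouting = 14+4 = 18
ES_Set construction = 14; EF_Set construction = 14+9 = 23
ES_Costume fitting = max(EF_Casting=14, EF_Set construction=23) = 23; EF_Costume fitting = 23+7 = 30
ES_Principal photography = 14; EF_Principal photography = 14+4 = 18
ES_Pickup shots = 23; EF_Pickup shots = 23+13 = 36
ES_Editing = max(EF_Script lock=14, EF_Location scouting=18) = 18; EF_Editing = 18+12 = 30
ES_Sound mix = 14; EF_Sound mix = 14+2 = 16
ES_Color grade = max(EF_Costume fitting=30, EF_Principal photography=18, EF_Pickup shots=36, EF_Editing=30, EF_Sound mix=16) = 36; EF_Color grade = 36+3 = 39
Expected project duration μ = 39 days. Critical path: Script lock → Set construction → Pickup shots → Color grade.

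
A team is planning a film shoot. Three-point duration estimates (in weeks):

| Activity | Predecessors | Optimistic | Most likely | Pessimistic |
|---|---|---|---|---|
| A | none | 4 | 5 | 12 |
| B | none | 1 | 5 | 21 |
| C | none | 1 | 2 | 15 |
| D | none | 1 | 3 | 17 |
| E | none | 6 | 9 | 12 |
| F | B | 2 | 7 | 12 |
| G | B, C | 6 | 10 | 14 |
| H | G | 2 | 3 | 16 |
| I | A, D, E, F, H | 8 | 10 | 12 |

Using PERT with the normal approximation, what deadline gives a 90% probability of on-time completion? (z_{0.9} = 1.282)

te_A = (4 + 4·5 + 12)/6 = 36/6 = 6; σ²_A = ((12−4)/6)² = 1.778
te_B = (1 + 4·5 + 21)/6 = 42/6 = 7; σ²_B = ((21−1)/6)² = 11.111
te_C = (1 + 4·2 + 15)/6 = 24/6 = 4; σ²_C = ((15−1)/6)² = 5.444
te_D = (1 + 4·3 + 17)/6 = 30/6 = 5; σ²_D = ((17−1)/6)² = 7.111
te_E = (6 + 4·9 + 12)/6 = 54/6 = 9; σ²_E = ((12−6)/6)² = 1.000
te_F = (2 + 4·7 + 12)/6 = 42/6 = 7; σ²_F = ((12−2)/6)² = 2.778
te_G = (6 + 4·10 + 14)/6 = 60/6 = 10; σ²_G = ((14−6)/6)² = 1.778
te_H = (2 + 4·3 + 16)/6 = 30/6 = 5; σ²_H = ((16−2)/6)² = 5.444
te_I = (8 + 4·10 + 12)/6 = 60/6 = 10; σ²_I = ((12−8)/6)² = 0.444

Forward pass:
ES_A = 0; EF_A = 6
ES_B = 0; EF_B = 7
ES_C = 0; EF_C = 4
ES_D = 0; EF_D = 5
ES_E = 0; EF_E = 9
ES_F = 7; EF_F = 7+7 = 14
ES_G = max(EF_B=7, EF_C=4) = 7; EF_G = 7+10 = 17
ES_H = 17; EF_H = 17+5 = 22
ES_I = max(EF_A=6, EF_D=5, EF_E=9, EF_F=14, EF_H=22) = 22; EF_I = 22+10 = 32
Expected project duration μ = 32 weeks. Critical path: B → G → H → I.

Variance along critical path = 11.111 + 1.778 + 5.444 + 0.444 = 18.778; σ = 4.333 weeks.
D = μ + z·σ = 32 + 1.282·4.333 = 37.6 weeks

37.6 weeks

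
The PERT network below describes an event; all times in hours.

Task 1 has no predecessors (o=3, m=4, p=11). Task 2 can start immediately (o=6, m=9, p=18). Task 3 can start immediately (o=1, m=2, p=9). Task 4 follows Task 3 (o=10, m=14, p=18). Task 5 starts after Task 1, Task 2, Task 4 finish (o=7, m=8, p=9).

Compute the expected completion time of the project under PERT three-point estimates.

25 hours

te_Task 1 = (3 + 4·4 + 11)/6 = 30/6 = 5
te_Task 2 = (6 + 4·9 + 18)/6 = 60/6 = 10
te_Task 3 = (1 + 4·2 + 9)/6 = 18/6 = 3
te_Task 4 = (10 + 4·14 + 18)/6 = 84/6 = 14
te_Task 5 = (7 + 4·8 + 9)/6 = 48/6 = 8

Forward pass:
ES_Task 1 = 0; EF_Task 1 = 5
ES_Task 2 = 0; EF_Task 2 = 10
ES_Task 3 = 0; EF_Task 3 = 3
ES_Task 4 = 3; EF_Task 4 = 3+14 = 17
ES_Task 5 = max(EF_Task 1=5, EF_Task 2=10, EF_Task 4=17) = 17; EF_Task 5 = 17+8 = 25
Expected project duration μ = 25 hours. Critical path: Task 3 → Task 4 → Task 5.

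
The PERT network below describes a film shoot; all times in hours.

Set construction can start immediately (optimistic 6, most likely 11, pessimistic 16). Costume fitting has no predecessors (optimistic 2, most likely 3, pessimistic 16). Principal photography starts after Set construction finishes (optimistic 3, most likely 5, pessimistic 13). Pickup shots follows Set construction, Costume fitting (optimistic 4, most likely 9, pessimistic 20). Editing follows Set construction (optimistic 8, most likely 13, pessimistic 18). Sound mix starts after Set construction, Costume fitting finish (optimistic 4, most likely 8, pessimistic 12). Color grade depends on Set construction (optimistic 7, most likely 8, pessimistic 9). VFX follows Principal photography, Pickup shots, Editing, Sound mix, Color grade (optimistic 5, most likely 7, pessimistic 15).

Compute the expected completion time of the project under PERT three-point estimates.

32 hours

te_Set construction = (6 + 4·11 + 16)/6 = 66/6 = 11
te_Costume fitting = (2 + 4·3 + 16)/6 = 30/6 = 5
te_Principal photography = (3 + 4·5 + 13)/6 = 36/6 = 6
te_Pickup shots = (4 + 4·9 + 20)/6 = 60/6 = 10
te_Editing = (8 + 4·13 + 18)/6 = 78/6 = 13
te_Sound mix = (4 + 4·8 + 12)/6 = 48/6 = 8
te_Color grade = (7 + 4·8 + 9)/6 = 48/6 = 8
te_VFX = (5 + 4·7 + 15)/6 = 48/6 = 8

Forward pass:
ES_Set construction = 0; EF_Set construction = 11
ES_Costume fitting = 0; EF_Costume fitting = 5
ES_Principal photography = 11; EF_Principal photography = 11+6 = 17
ES_Pickup shots = max(EF_Set construction=11, EF_Costume fitting=5) = 11; EF_Pickup shots = 11+10 = 21
ES_Editing = 11; EF_Editing = 11+13 = 24
ES_Sound mix = max(EF_Set construction=11, EF_Costume fitting=5) = 11; EF_Sound mix = 11+8 = 19
ES_Color grade = 11; EF_Color grade = 11+8 = 19
ES_VFX = max(EF_Principal photography=17, EF_Pickup shots=21, EF_Editing=24, EF_Sound mix=19, EF_Color grade=19) = 24; EF_VFX = 24+8 = 32
Expected project duration μ = 32 hours. Critical path: Set construction → Editing → VFX.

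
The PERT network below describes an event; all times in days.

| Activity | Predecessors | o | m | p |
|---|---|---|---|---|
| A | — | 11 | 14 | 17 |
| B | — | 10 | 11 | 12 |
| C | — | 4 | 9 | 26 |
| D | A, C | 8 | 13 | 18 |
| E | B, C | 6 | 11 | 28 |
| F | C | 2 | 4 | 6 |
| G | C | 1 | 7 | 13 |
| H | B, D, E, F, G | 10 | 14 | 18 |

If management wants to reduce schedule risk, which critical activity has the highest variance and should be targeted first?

te_A = (11 + 4·14 + 17)/6 = 84/6 = 14; σ²_A = ((17−11)/6)² = 1.000
te_B = (10 + 4·11 + 12)/6 = 66/6 = 11; σ²_B = ((12−10)/6)² = 0.111
te_C = (4 + 4·9 + 26)/6 = 66/6 = 11; σ²_C = ((26−4)/6)² = 13.444
te_D = (8 + 4·13 + 18)/6 = 78/6 = 13; σ²_D = ((18−8)/6)² = 2.778
te_E = (6 + 4·11 + 28)/6 = 78/6 = 13; σ²_E = ((28−6)/6)² = 13.444
te_F = (2 + 4·4 + 6)/6 = 24/6 = 4; σ²_F = ((6−2)/6)² = 0.444
te_G = (1 + 4·7 + 13)/6 = 42/6 = 7; σ²_G = ((13−1)/6)² = 4.000
te_H = (10 + 4·14 + 18)/6 = 84/6 = 14; σ²_H = ((18−10)/6)² = 1.778

Forward pass:
ES_A = 0; EF_A = 14
ES_B = 0; EF_B = 11
ES_C = 0; EF_C = 11
ES_D = max(EF_A=14, EF_C=11) = 14; EF_D = 14+13 = 27
ES_E = max(EF_B=11, EF_C=11) = 11; EF_E = 11+13 = 24
ES_F = 11; EF_F = 11+4 = 15
ES_G = 11; EF_G = 11+7 = 18
ES_H = max(EF_B=11, EF_D=27, EF_E=24, EF_F=15, EF_G=18) = 27; EF_H = 27+14 = 41
Expected project duration μ = 41 days. Critical path: A → D → H.

Variances on critical path: σ²_A=1.000, σ²_D=2.778, σ²_H=1.778.
Largest is σ²_D = 2.778.

D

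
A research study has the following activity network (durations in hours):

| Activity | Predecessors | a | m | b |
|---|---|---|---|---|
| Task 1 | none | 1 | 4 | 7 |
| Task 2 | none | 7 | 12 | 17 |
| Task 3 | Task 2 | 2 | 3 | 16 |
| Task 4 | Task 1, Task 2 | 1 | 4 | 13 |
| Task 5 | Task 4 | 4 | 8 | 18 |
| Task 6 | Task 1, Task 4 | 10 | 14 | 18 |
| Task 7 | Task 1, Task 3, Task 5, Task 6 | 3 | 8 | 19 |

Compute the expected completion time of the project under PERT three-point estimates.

te_Task 1 = (1 + 4·4 + 7)/6 = 24/6 = 4
te_Task 2 = (7 + 4·12 + 17)/6 = 72/6 = 12
te_Task 3 = (2 + 4·3 + 16)/6 = 30/6 = 5
te_Task 4 = (1 + 4·4 + 13)/6 = 30/6 = 5
te_Task 5 = (4 + 4·8 + 18)/6 = 54/6 = 9
te_Task 6 = (10 + 4·14 + 18)/6 = 84/6 = 14
te_Task 7 = (3 + 4·8 + 19)/6 = 54/6 = 9

Forward pass:
ES_Task 1 = 0; EF_Task 1 = 4
ES_Task 2 = 0; EF_Task 2 = 12
ES_Task 3 = 12; EF_Task 3 = 12+5 = 17
ES_Task 4 = max(EF_Task 1=4, EF_Task 2=12) = 12; EF_Task 4 = 12+5 = 17
ES_Task 5 = 17; EF_Task 5 = 17+9 = 26
ES_Task 6 = max(EF_Task 1=4, EF_Task 4=17) = 17; EF_Task 6 = 17+14 = 31
ES_Task 7 = max(EF_Task 1=4, EF_Task 3=17, EF_Task 5=26, EF_Task 6=31) = 31; EF_Task 7 = 31+9 = 40
Expected project duration μ = 40 hours. Critical path: Task 2 → Task 4 → Task 6 → Task 7.

40 hours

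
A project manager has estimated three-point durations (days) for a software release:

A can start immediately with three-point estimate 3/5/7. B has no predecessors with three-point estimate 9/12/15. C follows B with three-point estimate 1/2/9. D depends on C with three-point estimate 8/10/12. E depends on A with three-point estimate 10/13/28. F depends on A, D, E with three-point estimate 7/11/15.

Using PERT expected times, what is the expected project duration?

36 days

te_A = (3 + 4·5 + 7)/6 = 30/6 = 5
te_B = (9 + 4·12 + 15)/6 = 72/6 = 12
te_C = (1 + 4·2 + 9)/6 = 18/6 = 3
te_D = (8 + 4·10 + 12)/6 = 60/6 = 10
te_E = (10 + 4·13 + 28)/6 = 90/6 = 15
te_F = (7 + 4·11 + 15)/6 = 66/6 = 11

Forward pass:
ES_A = 0; EF_A = 5
ES_B = 0; EF_B = 12
ES_C = 12; EF_C = 12+3 = 15
ES_D = 15; EF_D = 15+10 = 25
ES_E = 5; EF_E = 5+15 = 20
ES_F = max(EF_A=5, EF_D=25, EF_E=20) = 25; EF_F = 25+11 = 36
Expected project duration μ = 36 days. Critical path: B → C → D → F.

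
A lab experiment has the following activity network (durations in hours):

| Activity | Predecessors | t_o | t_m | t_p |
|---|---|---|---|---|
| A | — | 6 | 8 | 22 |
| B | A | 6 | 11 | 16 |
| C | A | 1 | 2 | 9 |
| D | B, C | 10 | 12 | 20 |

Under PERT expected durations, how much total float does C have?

te_A = (6 + 4·8 + 22)/6 = 60/6 = 10
te_B = (6 + 4·11 + 16)/6 = 66/6 = 11
te_C = (1 + 4·2 + 9)/6 = 18/6 = 3
te_D = (10 + 4·12 + 20)/6 = 78/6 = 13

Forward pass:
ES_A = 0; EF_A = 10
ES_B = 10; EF_B = 10+11 = 21
ES_C = 10; EF_C = 10+3 = 13
ES_D = max(EF_B=21, EF_C=13) = 21; EF_D = 21+13 = 34
Expected project duration μ = 34 hours. Critical path: A → B → D.

Backward pass:
LF_D = 34; LS_D = 34−13 = 21
LF_C = LS_D = 21; LS_C = 21−3 = 18
LF_B = LS_D = 21; LS_B = 21−11 = 10
LF_A = min(LS_B=10, LS_C=18) = 10; LS_A = 10−10 = 0
Slack_C = LS_C − ES_C = 18 − 10 = 8

8 hours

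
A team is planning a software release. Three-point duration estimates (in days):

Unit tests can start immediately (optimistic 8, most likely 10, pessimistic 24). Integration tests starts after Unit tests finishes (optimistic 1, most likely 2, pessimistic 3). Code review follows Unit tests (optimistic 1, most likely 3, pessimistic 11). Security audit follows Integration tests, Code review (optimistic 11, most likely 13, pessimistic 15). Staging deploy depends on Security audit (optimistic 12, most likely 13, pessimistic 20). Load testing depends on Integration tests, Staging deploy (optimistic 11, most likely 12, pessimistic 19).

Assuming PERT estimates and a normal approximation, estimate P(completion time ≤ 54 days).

0.296

te_Unit tests = (8 + 4·10 + 24)/6 = 72/6 = 12; σ²_Unit tests = ((24−8)/6)² = 7.111
te_Integration tests = (1 + 4·2 + 3)/6 = 12/6 = 2; σ²_Integration tests = ((3−1)/6)² = 0.111
te_Code review = (1 + 4·3 + 11)/6 = 24/6 = 4; σ²_Code review = ((11−1)/6)² = 2.778
te_Security audit = (11 + 4·13 + 15)/6 = 78/6 = 13; σ²_Security audit = ((15−11)/6)² = 0.444
te_Staging deploy = (12 + 4·13 + 20)/6 = 84/6 = 14; σ²_Staging deploy = ((20−12)/6)² = 1.778
te_Load testing = (11 + 4·12 + 19)/6 = 78/6 = 13; σ²_Load testing = ((19−11)/6)² = 1.778

Forward pass:
ES_Unit tests = 0; EF_Unit tests = 12
ES_Integration tests = 12; EF_Integration tests = 12+2 = 14
ES_Code review = 12; EF_Code review = 12+4 = 16
ES_Security audit = max(EF_Integration tests=14, EF_Code review=16) = 16; EF_Security audit = 16+13 = 29
ES_Staging deploy = 29; EF_Staging deploy = 29+14 = 43
ES_Load testing = max(EF_Integration tests=14, EF_Staging deploy=43) = 43; EF_Load testing = 43+13 = 56
Expected project duration μ = 56 days. Critical path: Unit tests → Code review → Security audit → Staging deploy → Load testing.

Variance along critical path = 7.111 + 2.778 + 0.444 + 1.778 + 1.778 = 13.889; σ = √13.889 = 3.727 days.
Z = (54 − 56) / 3.727 = -0.537
P(T ≤ 54) = Φ(-0.537) ≈ 0.296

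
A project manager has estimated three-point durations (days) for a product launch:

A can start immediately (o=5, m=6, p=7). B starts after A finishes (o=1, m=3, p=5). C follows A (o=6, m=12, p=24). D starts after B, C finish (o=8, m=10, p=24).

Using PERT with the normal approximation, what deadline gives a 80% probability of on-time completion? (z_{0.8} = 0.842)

te_A = (5 + 4·6 + 7)/6 = 36/6 = 6; σ²_A = ((7−5)/6)² = 0.111
te_B = (1 + 4·3 + 5)/6 = 18/6 = 3; σ²_B = ((5−1)/6)² = 0.444
te_C = (6 + 4·12 + 24)/6 = 78/6 = 13; σ²_C = ((24−6)/6)² = 9.000
te_D = (8 + 4·10 + 24)/6 = 72/6 = 12; σ²_D = ((24−8)/6)² = 7.111

Forward pass:
ES_A = 0; EF_A = 6
ES_B = 6; EF_B = 6+3 = 9
ES_C = 6; EF_C = 6+13 = 19
ES_D = max(EF_B=9, EF_C=19) = 19; EF_D = 19+12 = 31
Expected project duration μ = 31 days. Critical path: A → C → D.

Variance along critical path = 0.111 + 9.000 + 7.111 = 16.222; σ = 4.028 days.
D = μ + z·σ = 31 + 0.842·4.028 = 34.4 days

34.4 days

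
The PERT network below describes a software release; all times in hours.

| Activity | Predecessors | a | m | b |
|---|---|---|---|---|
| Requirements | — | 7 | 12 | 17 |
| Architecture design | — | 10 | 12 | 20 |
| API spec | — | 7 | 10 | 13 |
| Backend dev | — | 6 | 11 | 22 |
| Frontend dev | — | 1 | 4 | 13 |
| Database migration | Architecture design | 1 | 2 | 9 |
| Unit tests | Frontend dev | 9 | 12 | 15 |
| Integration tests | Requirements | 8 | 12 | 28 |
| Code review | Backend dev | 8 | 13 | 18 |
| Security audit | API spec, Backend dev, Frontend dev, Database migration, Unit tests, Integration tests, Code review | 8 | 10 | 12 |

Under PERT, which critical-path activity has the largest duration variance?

Integration tests

te_Requirements = (7 + 4·12 + 17)/6 = 72/6 = 12; σ²_Requirements = ((17−7)/6)² = 2.778
te_Architecture design = (10 + 4·12 + 20)/6 = 78/6 = 13; σ²_Architecture design = ((20−10)/6)² = 2.778
te_API spec = (7 + 4·10 + 13)/6 = 60/6 = 10; σ²_API spec = ((13−7)/6)² = 1.000
te_Backend dev = (6 + 4·11 + 22)/6 = 72/6 = 12; σ²_Backend dev = ((22−6)/6)² = 7.111
te_Frontend dev = (1 + 4·4 + 13)/6 = 30/6 = 5; σ²_Frontend dev = ((13−1)/6)² = 4.000
te_Database migration = (1 + 4·2 + 9)/6 = 18/6 = 3; σ²_Database migration = ((9−1)/6)² = 1.778
te_Unit tests = (9 + 4·12 + 15)/6 = 72/6 = 12; σ²_Unit tests = ((15−9)/6)² = 1.000
te_Integration tests = (8 + 4·12 + 28)/6 = 84/6 = 14; σ²_Integration tests = ((28−8)/6)² = 11.111
te_Code review = (8 + 4·13 + 18)/6 = 78/6 = 13; σ²_Code review = ((18−8)/6)² = 2.778
te_Security audit = (8 + 4·10 + 12)/6 = 60/6 = 10; σ²_Security audit = ((12−8)/6)² = 0.444

Forward pass:
ES_Requirements = 0; EF_Requirements = 12
ES_Architecture design = 0; EF_Architecture design = 13
ES_API spec = 0; EF_API spec = 10
ES_Backend dev = 0; EF_Backend dev = 12
ES_Frontend dev = 0; EF_Frontend dev = 5
ES_Database migration = 13; EF_Database migration = 13+3 = 16
ES_Unit tests = 5; EF_Unit tests = 5+12 = 17
ES_Integration tests = 12; EF_Integration tests = 12+14 = 26
ES_Code review = 12; EF_Code review = 12+13 = 25
ES_Security audit = max(EF_API spec=10, EF_Backend dev=12, EF_Frontend dev=5, EF_Database migration=16, EF_Unit tests=17, EF_Integration tests=26, EF_Code review=25) = 26; EF_Security audit = 26+10 = 36
Expected project duration μ = 36 hours. Critical path: Requirements → Integration tests → Security audit.

Variances on critical path: σ²_Requirements=2.778, σ²_Integration tests=11.111, σ²_Security audit=0.444.
Largest is σ²_Integration tests = 11.111.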